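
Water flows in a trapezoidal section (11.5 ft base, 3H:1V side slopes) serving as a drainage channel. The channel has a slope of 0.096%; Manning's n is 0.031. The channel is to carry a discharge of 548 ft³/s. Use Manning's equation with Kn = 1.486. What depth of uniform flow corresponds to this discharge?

y_n = 5.69 ft

Manning's equation rearranged: A R^(2/3) = nQ / (1.486·√S) = 0.031 × 548 / (1.486 × √0.00096) = 369.
Trying y = 6.95 ft: A R^(2/3) = 571.7 — over.
Trying y = 4 ft: A R^(2/3) = 175.7 — short.
Trying y = 5.69 ft: A R^(2/3) = 369.3 — matches.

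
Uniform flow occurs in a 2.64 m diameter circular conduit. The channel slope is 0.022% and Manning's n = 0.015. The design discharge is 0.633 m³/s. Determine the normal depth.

Manning's equation rearranged: A R^(2/3) = nQ / (1·√S) = 0.015 × 0.633 / (√0.00022) = 0.6402.
Try y = 0.857 m: A R^(2/3) = 0.9458 — over.
Try y = 0.567 m: A R^(2/3) = 0.4196 — short.
Try y = 0.701 m: A R^(2/3) = 0.6403 — matches.

y_n = 0.701 m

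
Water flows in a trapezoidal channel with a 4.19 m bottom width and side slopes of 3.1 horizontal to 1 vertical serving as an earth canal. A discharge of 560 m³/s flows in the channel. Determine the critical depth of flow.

At critical depth, Q² T / (g A³) = 1, i.e. A³/T = Q²/g = 560²/9.81 = 31970.
Try y = 4.42 m: A³/T = 15650 — too small.
Try y = 6.17 m: A³/T = 70150 — too large.
Try y = 5.19 m: A³/T = 32060 — matches.

y_c = 5.19 m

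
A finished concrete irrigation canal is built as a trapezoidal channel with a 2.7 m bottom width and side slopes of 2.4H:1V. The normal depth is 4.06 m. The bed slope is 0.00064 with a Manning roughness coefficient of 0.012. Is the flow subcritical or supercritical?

subcritical

With bottom width b = 2.7 m and side slope z = 2.4: A = (b + zy)y = (2.7 + 2.4×4.06)×4.06 = 50.52 m²; P = b + 2y√(1+z²) = 2.7 + 2×4.06×2.6 = 23.81 m.
Hydraulic radius R = A/P = 50.52/23.81 = 2.122 m.
V = (1/n) R^(2/3) √S = (1/0.012) × 2.122^(2/3) × √0.00064 = 3.481 m/s. Hydraulic depth D_h = A/T = 50.52/22.19 = 2.277 m.
Froude number Fr = V/√(g·D_h) = 3.481/√(9.81×2.277) = 0.737, which is less than 1, so the flow is subcritical.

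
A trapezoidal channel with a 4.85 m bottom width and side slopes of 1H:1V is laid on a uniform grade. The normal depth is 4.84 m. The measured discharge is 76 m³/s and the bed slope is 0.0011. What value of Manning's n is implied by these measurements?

n = 0.038

With bottom width b = 4.85 m and side slope z = 1: A = (b + zy)y = (4.85 + 1×4.84)×4.84 = 46.9 m²; P = b + 2y√(1+z²) = 4.85 + 2×4.84×1.414 = 18.54 m.
Hydraulic radius R = A/P = 46.9/18.54 = 2.53 m.
Rearranging Manning's equation: n = (1/Q) A R^(2/3) S^(1/2) = (1/76) × 46.9 × 2.53^(2/3) × √0.0011 = 0.038.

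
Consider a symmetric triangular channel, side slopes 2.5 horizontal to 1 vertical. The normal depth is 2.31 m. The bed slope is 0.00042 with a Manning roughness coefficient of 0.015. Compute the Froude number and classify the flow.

subcritical

For a triangular section with side slope z = 2.5: A = zy² = 2.5×2.31² = 13.34 m²; P = 2y√(1+z²) = 2×2.31×2.693 = 12.44 m.
Hydraulic radius R = A/P = 13.34/12.44 = 1.072 m.
V = (1/n) R^(2/3) √S = (1/0.015) × 1.072^(2/3) × √0.00042 = 1.431 m/s. Hydraulic depth D_h = A/T = 13.34/11.55 = 1.155 m.
Froude number Fr = V/√(g·D_h) = 1.431/√(9.81×1.155) = 0.425, which is less than 1, so the flow is subcritical.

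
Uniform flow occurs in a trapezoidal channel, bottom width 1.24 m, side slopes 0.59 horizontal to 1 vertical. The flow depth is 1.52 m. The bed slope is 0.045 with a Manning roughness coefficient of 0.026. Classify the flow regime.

With bottom width b = 1.24 m and side slope z = 0.59: A = (b + zy)y = (1.24 + 0.59×1.52)×1.52 = 3.248 m²; P = b + 2y√(1+z²) = 1.24 + 2×1.52×1.161 = 4.77 m.
Hydraulic radius R = A/P = 3.248/4.77 = 0.681 m.
V = (1/n) R^(2/3) √S = (1/0.026) × 0.681^(2/3) × √0.045 = 6.315 m/s. Hydraulic depth D_h = A/T = 3.248/3.034 = 1.071 m.
Froude number Fr = V/√(g·D_h) = 6.315/√(9.81×1.071) = 1.95, which is greater than 1, so the flow is supercritical.

supercritical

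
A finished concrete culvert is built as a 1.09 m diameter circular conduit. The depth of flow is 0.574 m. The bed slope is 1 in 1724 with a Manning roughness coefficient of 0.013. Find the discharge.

For a circular section of diameter D = 1.09 m at depth y = 0.574 m, the central angle is θ = 2 arccos(1 − 2y/D) = 3.248 rad. Then A = (D²/8)(θ − sin θ) = 0.4982 m² and P = Dθ/2 = 1.77 m.
Hydraulic radius R = A/P = 0.4982/1.77 = 0.2814 m.
Manning's equation: Q = (1/n) A R^(2/3) S^(1/2) = (1/0.013) × 0.4982 × 0.2814^(2/3) × 0.00058^(1/2) = 0.396 m³/s.

Q = 0.396 m³/s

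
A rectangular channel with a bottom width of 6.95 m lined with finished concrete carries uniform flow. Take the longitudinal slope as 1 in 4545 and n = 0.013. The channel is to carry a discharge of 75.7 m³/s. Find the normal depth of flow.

y_n = 5.71 m

Manning's equation rearranged: A R^(2/3) = nQ / (1·√S) = 0.013 × 75.7 / (√0.00022) = 66.34.
Try y = 7.15 m: A R^(2/3) = 87.55 — high.
Try y = 4.68 m: A R^(2/3) = 51.53 — low.
Try y = 5.71 m: A R^(2/3) = 66.32 — close enough.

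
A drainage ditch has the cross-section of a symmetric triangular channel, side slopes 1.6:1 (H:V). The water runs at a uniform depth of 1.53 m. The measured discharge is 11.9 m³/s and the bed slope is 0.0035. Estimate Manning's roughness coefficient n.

n = 0.014

For a triangular section with side slope z = 1.6: A = zy² = 1.6×1.53² = 3.745 m²; P = 2y√(1+z²) = 2×1.53×1.887 = 5.774 m.
Hydraulic radius R = A/P = 3.745/5.774 = 0.6487 m.
Rearranging Manning's equation: n = (1/Q) A R^(2/3) S^(1/2) = (1/11.9) × 3.745 × 0.6487^(2/3) × √0.0035 = 0.014.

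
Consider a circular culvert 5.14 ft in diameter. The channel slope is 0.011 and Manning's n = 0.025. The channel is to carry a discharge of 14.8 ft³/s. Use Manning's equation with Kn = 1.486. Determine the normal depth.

y_n = 1.08 ft

Manning's equation rearranged: A R^(2/3) = nQ / (1.486·√S) = 0.025 × 14.8 / (1.486 × √0.011) = 2.374.
At y = 0.905 ft: A R^(2/3) = 1.657 — short.
At y = 1.24 ft: A R^(2/3) = 3.13 — over.
At y = 1.08 ft: A R^(2/3) = 2.373 — close enough.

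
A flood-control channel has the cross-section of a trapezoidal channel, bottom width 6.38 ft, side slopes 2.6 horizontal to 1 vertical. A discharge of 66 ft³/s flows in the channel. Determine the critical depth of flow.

At critical depth, Q² T / (g A³) = 1, i.e. A³/T = Q²/g = 66²/32.2 = 135.3.
Try y = 1.01 ft: A³/T = 64.7 — too small.
Try y = 1.59 ft: A³/T = 318.9 — too large.
Try y = 1.25 ft: A³/T = 135.4 — ≈ 135.3.

y_c = 1.25 ft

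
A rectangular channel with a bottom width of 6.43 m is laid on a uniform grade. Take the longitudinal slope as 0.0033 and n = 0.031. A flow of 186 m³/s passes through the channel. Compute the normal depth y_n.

Manning's equation rearranged: A R^(2/3) = nQ / (1·√S) = 0.031 × 186 / (√0.0033) = 100.4.
Trying y = 7.13 m: A R^(2/3) = 77.92 — too small.
Trying y = 10.4 m: A R^(2/3) = 121.7 — too large.
Trying y = 8.82 m: A R^(2/3) = 100.4 — ≈ 100.4.

y_n = 8.82 m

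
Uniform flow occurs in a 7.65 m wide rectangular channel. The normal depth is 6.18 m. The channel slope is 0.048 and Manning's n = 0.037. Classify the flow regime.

supercritical

Flow area A = b·y = 7.65 × 6.18 = 47.28 m². Wetted perimeter P = b + 2y = 7.65 + 2×6.18 = 20.01 m.
Hydraulic radius R = A/P = 47.28/20.01 = 2.363 m.
V = (1/n) R^(2/3) √S = (1/0.037) × 2.363^(2/3) × √0.048 = 10.5 m/s. Hydraulic depth D_h = A/T = 47.28/7.65 = 6.18 m.
Froude number Fr = V/√(g·D_h) = 10.5/√(9.81×6.18) = 1.35, which is greater than 1, so the flow is supercritical.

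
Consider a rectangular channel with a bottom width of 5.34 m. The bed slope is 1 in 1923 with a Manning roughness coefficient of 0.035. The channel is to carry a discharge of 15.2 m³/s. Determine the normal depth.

y_n = 3.35 m

Manning's equation rearranged: A R^(2/3) = nQ / (1·√S) = 0.035 × 15.2 / (√0.00052) = 23.33.
Try y = 3.66 m: A R^(2/3) = 26.11 — too large.
Try y = 2.93 m: A R^(2/3) = 19.55 — too small.
Try y = 3.35 m: A R^(2/3) = 23.29 — ≈ 23.33.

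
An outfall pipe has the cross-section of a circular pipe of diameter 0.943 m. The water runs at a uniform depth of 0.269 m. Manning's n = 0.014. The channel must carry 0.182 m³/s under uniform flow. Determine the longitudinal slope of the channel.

S = 0.0029

For a circular section of diameter D = 0.943 m at depth y = 0.269 m, the central angle is θ = 2 arccos(1 − 2y/D) = 2.254 rad. Then A = (D²/8)(θ − sin θ) = 0.1643 m² and P = Dθ/2 = 1.063 m.
Hydraulic radius R = A/P = 0.1643/1.063 = 0.1546 m.
From Manning's equation, S = [nQ / (1 A R^(2/3))]² = [0.014 × 0.182 / (1 × 0.1643 × 0.1546^(2/3))]² = 0.0029.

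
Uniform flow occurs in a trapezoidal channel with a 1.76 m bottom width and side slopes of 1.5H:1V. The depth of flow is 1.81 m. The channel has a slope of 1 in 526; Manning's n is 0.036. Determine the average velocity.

V = 1.19 m/s

With bottom width b = 1.76 m and side slope z = 1.5: A = (b + zy)y = (1.76 + 1.5×1.81)×1.81 = 8.1 m²; P = b + 2y√(1+z²) = 1.76 + 2×1.81×1.803 = 8.286 m.
Hydraulic radius R = A/P = 8.1/8.286 = 0.9775 m.
From Manning's equation, V = (1/n) R^(2/3) S^(1/2) = (1/0.036) × 0.9775^(2/3) × 0.001901^(1/2) = 1.19 m/s.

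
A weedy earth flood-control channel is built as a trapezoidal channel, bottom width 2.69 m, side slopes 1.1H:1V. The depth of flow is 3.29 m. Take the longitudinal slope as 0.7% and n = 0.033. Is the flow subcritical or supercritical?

subcritical

With bottom width b = 2.69 m and side slope z = 1.1: A = (b + zy)y = (2.69 + 1.1×3.29)×3.29 = 20.76 m²; P = b + 2y√(1+z²) = 2.69 + 2×3.29×1.487 = 12.47 m.
Hydraulic radius R = A/P = 20.76/12.47 = 1.664 m.
V = (1/n) R^(2/3) √S = (1/0.033) × 1.664^(2/3) × √0.007 = 3.561 m/s. Hydraulic depth D_h = A/T = 20.76/9.928 = 2.091 m.
Froude number Fr = V/√(g·D_h) = 3.561/√(9.81×2.091) = 0.786, which is less than 1, so the flow is subcritical.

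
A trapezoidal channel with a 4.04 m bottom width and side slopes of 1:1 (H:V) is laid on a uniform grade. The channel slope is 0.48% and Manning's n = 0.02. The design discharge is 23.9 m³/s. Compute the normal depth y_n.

Manning's equation rearranged: A R^(2/3) = nQ / (1·√S) = 0.02 × 23.9 / (√0.0048) = 6.899.
Trying y = 1.46 m: A R^(2/3) = 7.938 — high.
Trying y = 1.17 m: A R^(2/3) = 5.381 — low.
Trying y = 1.35 m: A R^(2/3) = 6.913 — ≈ 6.899.

y_n = 1.35 m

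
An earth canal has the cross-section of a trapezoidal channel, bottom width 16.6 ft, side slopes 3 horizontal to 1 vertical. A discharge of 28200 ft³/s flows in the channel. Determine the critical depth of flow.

At critical depth, Q² T / (g A³) = 1, i.e. A³/T = Q²/g = 28200²/32.2 = 24700000.
Try y = 21.8 ft: A³/T = 38750000 — too large.
Try y = 16.6 ft: A³/T = 11520000 — too small.
Try y = 19.7 ft: A³/T = 24600000 — ≈ 24700000.

y_c = 19.7 ft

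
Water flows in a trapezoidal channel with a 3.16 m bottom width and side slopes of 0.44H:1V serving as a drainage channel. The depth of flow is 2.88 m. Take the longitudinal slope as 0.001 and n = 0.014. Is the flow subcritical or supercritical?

With bottom width b = 3.16 m and side slope z = 0.44: A = (b + zy)y = (3.16 + 0.44×2.88)×2.88 = 12.75 m²; P = b + 2y√(1+z²) = 3.16 + 2×2.88×1.093 = 9.453 m.
Hydraulic radius R = A/P = 12.75/9.453 = 1.349 m.
V = (1/n) R^(2/3) √S = (1/0.014) × 1.349^(2/3) × √0.001 = 2.757 m/s. Hydraulic depth D_h = A/T = 12.75/5.694 = 2.239 m.
Froude number Fr = V/√(g·D_h) = 2.757/√(9.81×2.239) = 0.588, which is less than 1, so the flow is subcritical.

subcritical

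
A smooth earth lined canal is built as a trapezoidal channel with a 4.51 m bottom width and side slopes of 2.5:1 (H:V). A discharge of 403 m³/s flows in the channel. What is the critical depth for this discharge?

At critical depth, Q² T / (g A³) = 1, i.e. A³/T = Q²/g = 403²/9.81 = 16560.
Try y = 5.93 m: A³/T = 44120 — high.
Try y = 4.74 m: A³/T = 16530 — matches.

y_c = 4.74 m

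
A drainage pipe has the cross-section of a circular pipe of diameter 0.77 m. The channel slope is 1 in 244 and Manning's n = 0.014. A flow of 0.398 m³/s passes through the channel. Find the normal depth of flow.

y_n = 0.412 m

Manning's equation rearranged: A R^(2/3) = nQ / (1·√S) = 0.014 × 0.398 / (√0.004098) = 0.08704.
At y = 0.355 m: A R^(2/3) = 0.06748 — low.
At y = 0.45 m: A R^(2/3) = 0.1001 — high.
At y = 0.412 m: A R^(2/3) = 0.08694 — close enough.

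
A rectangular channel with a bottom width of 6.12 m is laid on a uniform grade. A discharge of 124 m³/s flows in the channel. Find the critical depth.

y_c = 3.47 m

For a rectangular channel, critical depth y_c = (q²/g)^(1/3) where q = Q/b = 124/6.12 = 20.26 m²/s.
So y_c = (20.26²/9.81)^(1/3) = 3.47 m.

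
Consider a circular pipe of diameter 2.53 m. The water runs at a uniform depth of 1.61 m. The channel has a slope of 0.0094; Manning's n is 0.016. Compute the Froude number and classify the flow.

For a circular section of diameter D = 2.53 m at depth y = 1.61 m, the central angle is θ = 2 arccos(1 − 2y/D) = 3.694 rad. Then A = (D²/8)(θ − sin θ) = 3.376 m² and P = Dθ/2 = 4.673 m.
Hydraulic radius R = A/P = 3.376/4.673 = 0.7224 m.
V = (1/n) R^(2/3) √S = (1/0.016) × 0.7224^(2/3) × √0.0094 = 4.878 m/s. Hydraulic depth D_h = A/T = 3.376/2.434 = 1.387 m.
Froude number Fr = V/√(g·D_h) = 4.878/√(9.81×1.387) = 1.32, which is greater than 1, so the flow is supercritical.

supercritical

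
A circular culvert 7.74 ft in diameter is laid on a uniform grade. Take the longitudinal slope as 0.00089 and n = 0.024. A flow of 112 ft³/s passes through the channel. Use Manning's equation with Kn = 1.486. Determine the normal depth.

Manning's equation rearranged: A R^(2/3) = nQ / (1.486·√S) = 0.024 × 112 / (1.486 × √0.00089) = 60.63.
Trying y = 6.5 ft: A R^(2/3) = 74.59 — over.
Trying y = 3.91 ft: A R^(2/3) = 37.17 — short.
Trying y = 5.38 ft: A R^(2/3) = 60.61 — matches.

y_n = 5.38 ft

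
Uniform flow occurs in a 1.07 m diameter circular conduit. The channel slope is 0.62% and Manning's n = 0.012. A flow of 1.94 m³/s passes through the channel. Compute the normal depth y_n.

Manning's equation rearranged: A R^(2/3) = nQ / (1·√S) = 0.012 × 1.94 / (√0.0062) = 0.2957.
Try y = 0.815 m: A R^(2/3) = 0.3465 — too large.
Try y = 0.506 m: A R^(2/3) = 0.1696 — too small.
Try y = 0.719 m: A R^(2/3) = 0.2959 — close enough.

y_n = 0.719 m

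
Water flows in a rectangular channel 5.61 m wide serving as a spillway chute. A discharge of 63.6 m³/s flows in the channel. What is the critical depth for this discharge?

y_c = 2.36 m

For a rectangular channel, critical depth y_c = (q²/g)^(1/3) where q = Q/b = 63.6/5.61 = 11.34 m²/s.
So y_c = (11.34²/9.81)^(1/3) = 2.36 m.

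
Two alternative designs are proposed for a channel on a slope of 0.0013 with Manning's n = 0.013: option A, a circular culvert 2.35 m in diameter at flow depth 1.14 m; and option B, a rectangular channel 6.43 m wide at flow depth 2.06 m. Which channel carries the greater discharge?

Channel A: For a circular section of diameter D = 2.35 m at depth y = 1.14 m, the central angle is θ = 2 arccos(1 − 2y/D) = 3.082 rad. Then A = (D²/8)(θ − sin θ) = 2.086 m² and P = Dθ/2 = 3.621 m. Hydraulic radius R = A/P = 2.086/3.621 = 0.5761 m. Q_A = (1/0.013)·2.086·0.5761^(2/3)·√0.0013 = 4.007 m³/s.
Channel B: Flow area A = b·y = 6.43 × 2.06 = 13.25 m². Wetted perimeter P = b + 2y = 6.43 + 2×2.06 = 10.55 m. Hydraulic radius R = A/P = 13.25/10.55 = 1.256 m. Q_B = (1/0.013)·13.25·1.256^(2/3)·√0.0013 = 42.76 m³/s.
Q_A = 4.007 m³/s vs Q_B = 42.76 m³/s, so channel B carries more.

channel B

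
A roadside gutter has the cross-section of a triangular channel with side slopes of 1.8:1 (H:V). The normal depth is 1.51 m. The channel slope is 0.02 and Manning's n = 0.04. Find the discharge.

For a triangular section with side slope z = 1.8: A = zy² = 1.8×1.51² = 4.104 m²; P = 2y√(1+z²) = 2×1.51×2.059 = 6.219 m.
Hydraulic radius R = A/P = 4.104/6.219 = 0.66 m.
Manning's equation: Q = (1/n) A R^(2/3) S^(1/2) = (1/0.04) × 4.104 × 0.66^(2/3) × 0.02^(1/2) = 11 m³/s.

Q = 11 m³/s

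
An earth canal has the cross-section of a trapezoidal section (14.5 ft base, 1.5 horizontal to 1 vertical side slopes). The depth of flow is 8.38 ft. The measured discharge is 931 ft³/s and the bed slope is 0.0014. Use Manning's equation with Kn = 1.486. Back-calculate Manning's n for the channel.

n = 0.04

With bottom width b = 14.5 ft and side slope z = 1.5: A = (b + zy)y = (14.5 + 1.5×8.38)×8.38 = 226.8 ft²; P = b + 2y√(1+z²) = 14.5 + 2×8.38×1.803 = 44.71 ft.
Hydraulic radius R = A/P = 226.8/44.71 = 5.073 ft.
Rearranging Manning's equation: n = (1.486/Q) A R^(2/3) S^(1/2) = (1.486/931) × 226.8 × 5.073^(2/3) × √0.0014 = 0.04.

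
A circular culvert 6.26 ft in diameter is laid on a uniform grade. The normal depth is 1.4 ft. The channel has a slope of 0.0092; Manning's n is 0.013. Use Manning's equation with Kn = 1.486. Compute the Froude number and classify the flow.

For a circular section of diameter D = 6.26 ft at depth y = 1.4 ft, the central angle is θ = 2 arccos(1 − 2y/D) = 1.97 rad. Then A = (D²/8)(θ − sin θ) = 5.139 ft² and P = Dθ/2 = 6.167 ft.
Hydraulic radius R = A/P = 5.139/6.167 = 0.8333 ft.
V = (1.486/n) R^(2/3) √S = (1.486/0.013) × 0.8333^(2/3) × √0.0092 = 9.709 ft/s. Hydraulic depth D_h = A/T = 5.139/5.217 = 0.9851 ft.
Froude number Fr = V/√(g·D_h) = 9.709/√(32.2×0.9851) = 1.72, which is greater than 1, so the flow is supercritical.

supercritical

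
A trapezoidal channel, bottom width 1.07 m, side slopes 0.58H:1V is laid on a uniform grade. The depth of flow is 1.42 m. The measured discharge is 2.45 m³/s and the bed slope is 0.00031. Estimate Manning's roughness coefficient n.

With bottom width b = 1.07 m and side slope z = 0.58: A = (b + zy)y = (1.07 + 0.58×1.42)×1.42 = 2.689 m²; P = b + 2y√(1+z²) = 1.07 + 2×1.42×1.156 = 4.353 m.
Hydraulic radius R = A/P = 2.689/4.353 = 0.6177 m.
Rearranging Manning's equation: n = (1/Q) A R^(2/3) S^(1/2) = (1/2.45) × 2.689 × 0.6177^(2/3) × √0.00031 = 0.014.

n = 0.014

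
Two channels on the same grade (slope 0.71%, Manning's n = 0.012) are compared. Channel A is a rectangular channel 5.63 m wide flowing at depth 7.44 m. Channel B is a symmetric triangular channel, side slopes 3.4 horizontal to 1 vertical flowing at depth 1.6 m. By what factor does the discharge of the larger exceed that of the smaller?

Channel A: Flow area A = b·y = 5.63 × 7.44 = 41.89 m². Wetted perimeter P = b + 2y = 5.63 + 2×7.44 = 20.51 m. Hydraulic radius R = A/P = 41.89/20.51 = 2.042 m. Q_A = (1/0.012)·41.89·2.042^(2/3)·√0.0071 = 473.4 m³/s.
Channel B: For a triangular section with side slope z = 3.4: A = zy² = 3.4×1.6² = 8.704 m²; P = 2y√(1+z²) = 2×1.6×3.544 = 11.34 m. Hydraulic radius R = A/P = 8.704/11.34 = 0.7675 m. Q_B = (1/0.012)·8.704·0.7675^(2/3)·√0.0071 = 51.23 m³/s.
The larger discharge is 473.4 m³/s and the smaller is 51.23 m³/s; the ratio is 9.24.

9.24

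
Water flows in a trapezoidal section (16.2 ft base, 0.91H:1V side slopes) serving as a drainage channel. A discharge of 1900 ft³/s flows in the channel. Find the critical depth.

y_c = 6.61 ft

At critical depth, Q² T / (g A³) = 1, i.e. A³/T = Q²/g = 1900²/32.2 = 112100.
Try y = 8 ft: A³/T = 215500 — high.
Try y = 6.61 ft: A³/T = 112200 — matches.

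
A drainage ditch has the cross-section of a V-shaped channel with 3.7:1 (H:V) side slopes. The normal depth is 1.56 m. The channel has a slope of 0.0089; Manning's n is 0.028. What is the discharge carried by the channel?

Q = 25.1 m³/s

For a triangular section with side slope z = 3.7: A = zy² = 3.7×1.56² = 9.004 m²; P = 2y√(1+z²) = 2×1.56×3.833 = 11.96 m.
Hydraulic radius R = A/P = 9.004/11.96 = 0.753 m.
Manning's equation: Q = (1/n) A R^(2/3) S^(1/2) = (1/0.028) × 9.004 × 0.753^(2/3) × 0.0089^(1/2) = 25.1 m³/s.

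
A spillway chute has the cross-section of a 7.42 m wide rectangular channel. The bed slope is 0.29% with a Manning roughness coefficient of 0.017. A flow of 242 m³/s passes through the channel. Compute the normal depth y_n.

y_n = 5.94 m

Manning's equation rearranged: A R^(2/3) = nQ / (1·√S) = 0.017 × 242 / (√0.0029) = 76.4.
At y = 6.73 m: A R^(2/3) = 89.31 — high.
At y = 5.34 m: A R^(2/3) = 66.8 — low.
At y = 5.94 m: A R^(2/3) = 76.43 — matches.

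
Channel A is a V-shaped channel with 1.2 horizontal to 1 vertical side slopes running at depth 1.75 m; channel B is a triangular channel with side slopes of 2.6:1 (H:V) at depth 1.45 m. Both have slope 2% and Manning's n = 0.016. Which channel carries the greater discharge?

Channel A: For a triangular section with side slope z = 1.2: A = zy² = 1.2×1.75² = 3.675 m²; P = 2y√(1+z²) = 2×1.75×1.562 = 5.467 m. Hydraulic radius R = A/P = 3.675/5.467 = 0.6722 m. Q_A = (1/0.016)·3.675·0.6722^(2/3)·√0.02 = 24.93 m³/s.
Channel B: For a triangular section with side slope z = 2.6: A = zy² = 2.6×1.45² = 5.466 m²; P = 2y√(1+z²) = 2×1.45×2.786 = 8.078 m. Hydraulic radius R = A/P = 5.466/8.078 = 0.6767 m. Q_B = (1/0.016)·5.466·0.6767^(2/3)·√0.02 = 37.24 m³/s.
Q_A = 24.93 m³/s vs Q_B = 37.24 m³/s, so channel B carries more.

channel B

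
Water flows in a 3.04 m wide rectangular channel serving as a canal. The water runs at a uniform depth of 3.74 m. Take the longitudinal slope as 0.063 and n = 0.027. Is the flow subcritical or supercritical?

Flow area A = b·y = 3.04 × 3.74 = 11.37 m². Wetted perimeter P = b + 2y = 3.04 + 2×3.74 = 10.52 m.
Hydraulic radius R = A/P = 11.37/10.52 = 1.081 m.
V = (1/n) R^(2/3) √S = (1/0.027) × 1.081^(2/3) × √0.063 = 9.79 m/s. Hydraulic depth D_h = A/T = 11.37/3.04 = 3.74 m.
Froude number Fr = V/√(g·D_h) = 9.79/√(9.81×3.74) = 1.62, which is greater than 1, so the flow is supercritical.

supercritical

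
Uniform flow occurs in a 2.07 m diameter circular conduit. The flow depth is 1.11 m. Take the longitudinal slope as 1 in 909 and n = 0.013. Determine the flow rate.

Q = 3.11 m³/s

For a circular section of diameter D = 2.07 m at depth y = 1.11 m, the central angle is θ = 2 arccos(1 − 2y/D) = 3.287 rad. Then A = (D²/8)(θ − sin θ) = 1.838 m² and P = Dθ/2 = 3.402 m.
Hydraulic radius R = A/P = 1.838/3.402 = 0.5403 m.
Manning's equation: Q = (1/n) A R^(2/3) S^(1/2) = (1/0.013) × 1.838 × 0.5403^(2/3) × 0.0011^(1/2) = 3.11 m³/s.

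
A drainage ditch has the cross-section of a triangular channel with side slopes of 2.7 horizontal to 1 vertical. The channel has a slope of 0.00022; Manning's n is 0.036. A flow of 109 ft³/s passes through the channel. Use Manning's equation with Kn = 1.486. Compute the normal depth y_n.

Manning's equation rearranged: A R^(2/3) = nQ / (1.486·√S) = 0.036 × 109 / (1.486 × √0.00022) = 178.
At y = 4.97 ft: A R^(2/3) = 117.2 — low.
At y = 5.81 ft: A R^(2/3) = 177.8 — close enough.

y_n = 5.81 ft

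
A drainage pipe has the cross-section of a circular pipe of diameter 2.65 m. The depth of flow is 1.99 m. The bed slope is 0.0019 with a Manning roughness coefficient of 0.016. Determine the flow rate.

Q = 10.4 m³/s

For a circular section of diameter D = 2.65 m at depth y = 1.99 m, the central angle is θ = 2 arccos(1 − 2y/D) = 4.193 rad. Then A = (D²/8)(θ − sin θ) = 4.443 m² and P = Dθ/2 = 5.556 m.
Hydraulic radius R = A/P = 4.443/5.556 = 0.7997 m.
Manning's equation: Q = (1/n) A R^(2/3) S^(1/2) = (1/0.016) × 4.443 × 0.7997^(2/3) × 0.0019^(1/2) = 10.4 m³/s.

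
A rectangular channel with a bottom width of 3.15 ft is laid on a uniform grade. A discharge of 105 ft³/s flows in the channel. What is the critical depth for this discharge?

For a rectangular channel, critical depth y_c = (q²/g)^(1/3) where q = Q/b = 105/3.15 = 33.33 ft²/s.
So y_c = (33.33²/32.2)^(1/3) = 3.26 ft.

y_c = 3.26 ft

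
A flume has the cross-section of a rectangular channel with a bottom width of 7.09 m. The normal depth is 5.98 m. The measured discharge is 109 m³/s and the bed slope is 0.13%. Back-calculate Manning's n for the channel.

n = 0.0239

Flow area A = b·y = 7.09 × 5.98 = 42.4 m². Wetted perimeter P = b + 2y = 7.09 + 2×5.98 = 19.05 m.
Hydraulic radius R = A/P = 42.4/19.05 = 2.226 m.
Rearranging Manning's equation: n = (1/Q) A R^(2/3) S^(1/2) = (1/109) × 42.4 × 2.226^(2/3) × √0.0013 = 0.0239.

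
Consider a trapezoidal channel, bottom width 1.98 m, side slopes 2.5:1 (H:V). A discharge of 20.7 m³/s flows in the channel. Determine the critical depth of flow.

At critical depth, Q² T / (g A³) = 1, i.e. A³/T = Q²/g = 20.7²/9.81 = 43.68.
Trying y = 0.936 m: A³/T = 9.927 — short.
Trying y = 1.35 m: A³/T = 43.28 — ≈ 43.68.

y_c = 1.35 m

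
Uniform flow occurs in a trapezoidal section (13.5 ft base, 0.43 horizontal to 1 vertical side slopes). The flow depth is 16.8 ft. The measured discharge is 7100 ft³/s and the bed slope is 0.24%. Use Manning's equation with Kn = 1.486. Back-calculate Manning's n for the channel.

With bottom width b = 13.5 ft and side slope z = 0.43: A = (b + zy)y = (13.5 + 0.43×16.8)×16.8 = 348.2 ft²; P = b + 2y√(1+z²) = 13.5 + 2×16.8×1.089 = 50.07 ft.
Hydraulic radius R = A/P = 348.2/50.07 = 6.953 ft.
Rearranging Manning's equation: n = (1.486/Q) A R^(2/3) S^(1/2) = (1.486/7100) × 348.2 × 6.953^(2/3) × √0.0024 = 0.013.

n = 0.013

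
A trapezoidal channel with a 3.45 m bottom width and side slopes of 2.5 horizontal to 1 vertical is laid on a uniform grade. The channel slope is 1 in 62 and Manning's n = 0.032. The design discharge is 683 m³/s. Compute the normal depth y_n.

Manning's equation rearranged: A R^(2/3) = nQ / (1·√S) = 0.032 × 683 / (√0.01613) = 172.1.
Try y = 4.31 m: A R^(2/3) = 106.8 — short.
Try y = 6.17 m: A R^(2/3) = 251.6 — over.
Try y = 5.27 m: A R^(2/3) = 172.1 — ≈ 172.1.

y_n = 5.27 m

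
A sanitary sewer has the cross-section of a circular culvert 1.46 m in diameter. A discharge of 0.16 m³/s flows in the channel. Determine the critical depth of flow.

At critical depth, Q² T / (g A³) = 1, i.e. A³/T = Q²/g = 0.16²/9.81 = 0.00261.
Try y = 0.168 m: A³/T = 0.001316 — short.
Try y = 0.254 m: A³/T = 0.00671 — over.
Try y = 0.2 m: A³/T = 0.002619 — matches.

y_c = 0.2 m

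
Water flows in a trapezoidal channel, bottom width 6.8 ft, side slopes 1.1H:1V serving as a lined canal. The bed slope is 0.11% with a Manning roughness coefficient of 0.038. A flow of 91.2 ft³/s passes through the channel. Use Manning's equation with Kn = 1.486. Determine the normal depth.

y_n = 3.73 ft

Manning's equation rearranged: A R^(2/3) = nQ / (1.486·√S) = 0.038 × 91.2 / (1.486 × √0.0011) = 70.32.
At y = 4.12 ft: A R^(2/3) = 84.87 — over.
At y = 2.84 ft: A R^(2/3) = 42.46 — short.
At y = 3.73 ft: A R^(2/3) = 70.31 — close enough.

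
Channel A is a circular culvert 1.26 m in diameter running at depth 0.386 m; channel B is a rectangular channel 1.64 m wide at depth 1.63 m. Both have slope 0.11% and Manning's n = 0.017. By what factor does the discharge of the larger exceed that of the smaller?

Channel A: For a circular section of diameter D = 1.26 m at depth y = 0.386 m, the central angle is θ = 2 arccos(1 − 2y/D) = 2.346 rad. Then A = (D²/8)(θ − sin θ) = 0.3239 m² and P = Dθ/2 = 1.478 m. Hydraulic radius R = A/P = 0.3239/1.478 = 0.2191 m. Q_A = (1/0.017)·0.3239·0.2191^(2/3)·√0.0011 = 0.2297 m³/s.
Channel B: Flow area A = b·y = 1.64 × 1.63 = 2.673 m². Wetted perimeter P = b + 2y = 1.64 + 2×1.63 = 4.9 m. Hydraulic radius R = A/P = 2.673/4.9 = 0.5456 m. Q_B = (1/0.017)·2.673·0.5456^(2/3)·√0.0011 = 3.482 m³/s.
The larger discharge is 3.482 m³/s and the smaller is 0.2297 m³/s; the ratio is 15.2.

15.2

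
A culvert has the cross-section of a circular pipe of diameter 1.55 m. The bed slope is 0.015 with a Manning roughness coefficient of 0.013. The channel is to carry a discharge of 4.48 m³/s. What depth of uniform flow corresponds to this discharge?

y_n = 0.751 m

Manning's equation rearranged: A R^(2/3) = nQ / (1·√S) = 0.013 × 4.48 / (√0.015) = 0.4755.
Try y = 0.571 m: A R^(2/3) = 0.2903 — short.
Try y = 0.751 m: A R^(2/3) = 0.4752 — ≈ 0.4755.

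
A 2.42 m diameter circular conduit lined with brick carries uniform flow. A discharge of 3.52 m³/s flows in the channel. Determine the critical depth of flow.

At critical depth, Q² T / (g A³) = 1, i.e. A³/T = Q²/g = 3.52²/9.81 = 1.263.
Trying y = 1.07 m: A³/T = 3.141 — high.
Trying y = 0.685 m: A³/T = 0.5624 — low.
Trying y = 0.844 m: A³/T = 1.262 — close enough.

y_c = 0.844 m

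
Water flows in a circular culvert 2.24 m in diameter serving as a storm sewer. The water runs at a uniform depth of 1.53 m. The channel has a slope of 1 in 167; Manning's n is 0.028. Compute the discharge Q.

For a circular section of diameter D = 2.24 m at depth y = 1.53 m, the central angle is θ = 2 arccos(1 − 2y/D) = 3.891 rad. Then A = (D²/8)(θ − sin θ) = 2.868 m² and P = Dθ/2 = 4.358 m.
Hydraulic radius R = A/P = 2.868/4.358 = 0.6581 m.
Manning's equation: Q = (1/n) A R^(2/3) S^(1/2) = (1/0.028) × 2.868 × 0.6581^(2/3) × 0.005988^(1/2) = 6 m³/s.

Q = 6 m³/s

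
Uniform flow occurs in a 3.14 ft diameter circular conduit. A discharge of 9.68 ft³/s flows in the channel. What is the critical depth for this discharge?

At critical depth, Q² T / (g A³) = 1, i.e. A³/T = Q²/g = 9.68²/32.2 = 2.91.
Trying y = 0.771 ft: A³/T = 1.19 — low.
Trying y = 1.19 ft: A³/T = 6.392 — high.
Trying y = 0.971 ft: A³/T = 2.915 — close enough.

y_c = 0.971 ft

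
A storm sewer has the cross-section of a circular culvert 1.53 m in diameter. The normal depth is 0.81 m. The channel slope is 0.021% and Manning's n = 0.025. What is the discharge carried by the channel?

Q = 0.309 m³/s

For a circular section of diameter D = 1.53 m at depth y = 0.81 m, the central angle is θ = 2 arccos(1 − 2y/D) = 3.259 rad. Then A = (D²/8)(θ − sin θ) = 0.9881 m² and P = Dθ/2 = 2.493 m.
Hydraulic radius R = A/P = 0.9881/2.493 = 0.3963 m.
Manning's equation: Q = (1/n) A R^(2/3) S^(1/2) = (1/0.025) × 0.9881 × 0.3963^(2/3) × 0.00021^(1/2) = 0.309 m³/s.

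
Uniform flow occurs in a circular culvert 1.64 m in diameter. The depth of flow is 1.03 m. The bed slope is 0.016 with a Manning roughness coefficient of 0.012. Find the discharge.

For a circular section of diameter D = 1.64 m at depth y = 1.03 m, the central angle is θ = 2 arccos(1 − 2y/D) = 3.66 rad. Then A = (D²/8)(θ − sin θ) = 1.397 m² and P = Dθ/2 = 3.001 m.
Hydraulic radius R = A/P = 1.397/3.001 = 0.4655 m.
Manning's equation: Q = (1/n) A R^(2/3) S^(1/2) = (1/0.012) × 1.397 × 0.4655^(2/3) × 0.016^(1/2) = 8.84 m³/s.

Q = 8.84 m³/s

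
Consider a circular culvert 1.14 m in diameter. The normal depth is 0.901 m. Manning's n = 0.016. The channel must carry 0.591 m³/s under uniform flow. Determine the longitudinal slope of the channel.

S = 0.000491

For a circular section of diameter D = 1.14 m at depth y = 0.901 m, the central angle is θ = 2 arccos(1 − 2y/D) = 4.381 rad. Then A = (D²/8)(θ − sin θ) = 0.8653 m² and P = Dθ/2 = 2.497 m.
Hydraulic radius R = A/P = 0.8653/2.497 = 0.3465 m.
From Manning's equation, S = [nQ / (1 A R^(2/3))]² = [0.016 × 0.591 / (1 × 0.8653 × 0.3465^(2/3))]² = 0.000491.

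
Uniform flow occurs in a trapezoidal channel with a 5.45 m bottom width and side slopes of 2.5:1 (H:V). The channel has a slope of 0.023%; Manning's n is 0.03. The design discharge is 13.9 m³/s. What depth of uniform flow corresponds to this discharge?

Manning's equation rearranged: A R^(2/3) = nQ / (1·√S) = 0.03 × 13.9 / (√0.00023) = 27.5.
At y = 2.28 m: A R^(2/3) = 32.33 — high.
At y = 1.74 m: A R^(2/3) = 18.72 — low.
At y = 2.11 m: A R^(2/3) = 27.59 — ≈ 27.5.

y_n = 2.11 m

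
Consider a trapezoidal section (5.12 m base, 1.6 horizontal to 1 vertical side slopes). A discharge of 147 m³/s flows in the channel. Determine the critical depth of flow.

y_c = 3.17 m

At critical depth, Q² T / (g A³) = 1, i.e. A³/T = Q²/g = 147²/9.81 = 2203.
Try y = 2.51 m: A³/T = 916.8 — short.
Try y = 3.65 m: A³/T = 3811 — over.
Try y = 3.17 m: A³/T = 2209 — ≈ 2203.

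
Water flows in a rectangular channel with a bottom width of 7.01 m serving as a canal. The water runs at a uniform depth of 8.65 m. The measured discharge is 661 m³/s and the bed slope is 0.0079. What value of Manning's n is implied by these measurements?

n = 0.015

Flow area A = b·y = 7.01 × 8.65 = 60.64 m². Wetted perimeter P = b + 2y = 7.01 + 2×8.65 = 24.31 m.
Hydraulic radius R = A/P = 60.64/24.31 = 2.494 m.
Rearranging Manning's equation: n = (1/Q) A R^(2/3) S^(1/2) = (1/661) × 60.64 × 2.494^(2/3) × √0.0079 = 0.015.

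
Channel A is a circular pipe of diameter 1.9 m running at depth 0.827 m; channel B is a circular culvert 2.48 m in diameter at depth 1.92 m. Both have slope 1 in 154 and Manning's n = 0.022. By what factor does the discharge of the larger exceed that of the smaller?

Channel A: For a circular section of diameter D = 1.9 m at depth y = 0.827 m, the central angle is θ = 2 arccos(1 − 2y/D) = 2.882 rad. Then A = (D²/8)(θ − sin θ) = 1.185 m² and P = Dθ/2 = 2.738 m. Hydraulic radius R = A/P = 1.185/2.738 = 0.4327 m. Q_A = (1/0.022)·1.185·0.4327^(2/3)·√0.006494 = 2.482 m³/s.
Channel B: For a circular section of diameter D = 2.48 m at depth y = 1.92 m, the central angle is θ = 2 arccos(1 − 2y/D) = 4.302 rad. Then A = (D²/8)(θ − sin θ) = 4.013 m² and P = Dθ/2 = 5.335 m. Hydraulic radius R = A/P = 4.013/5.335 = 0.7522 m. Q_B = (1/0.022)·4.013·0.7522^(2/3)·√0.006494 = 12.16 m³/s.
The larger discharge is 12.16 m³/s and the smaller is 2.482 m³/s; the ratio is 4.9.

4.9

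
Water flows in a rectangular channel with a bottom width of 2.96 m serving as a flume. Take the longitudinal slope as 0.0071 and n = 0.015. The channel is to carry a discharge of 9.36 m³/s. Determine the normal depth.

y_n = 0.849 m

Manning's equation rearranged: A R^(2/3) = nQ / (1·√S) = 0.015 × 9.36 / (√0.0071) = 1.666.
Try y = 0.966 m: A R^(2/3) = 1.999 — high.
Try y = 0.589 m: A R^(2/3) = 0.9798 — low.
Try y = 0.849 m: A R^(2/3) = 1.665 — ≈ 1.666.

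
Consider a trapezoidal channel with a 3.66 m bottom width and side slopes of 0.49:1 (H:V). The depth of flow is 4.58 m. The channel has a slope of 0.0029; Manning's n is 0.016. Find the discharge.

With bottom width b = 3.66 m and side slope z = 0.49: A = (b + zy)y = (3.66 + 0.49×4.58)×4.58 = 27.04 m²; P = b + 2y√(1+z²) = 3.66 + 2×4.58×1.114 = 13.86 m.
Hydraulic radius R = A/P = 27.04/13.86 = 1.951 m.
Manning's equation: Q = (1/n) A R^(2/3) S^(1/2) = (1/0.016) × 27.04 × 1.951^(2/3) × 0.0029^(1/2) = 142 m³/s.

Q = 142 m³/s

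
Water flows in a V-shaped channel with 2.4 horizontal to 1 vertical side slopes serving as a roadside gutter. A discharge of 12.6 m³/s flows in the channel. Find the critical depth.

y_c = 1.41 m

At critical depth, Q² T / (g A³) = 1, i.e. A³/T = Q²/g = 12.6²/9.81 = 16.18.
At y = 1.14 m: A³/T = 5.545 — low.
At y = 1.61 m: A³/T = 31.15 — high.
At y = 1.41 m: A³/T = 16.05 — close enough.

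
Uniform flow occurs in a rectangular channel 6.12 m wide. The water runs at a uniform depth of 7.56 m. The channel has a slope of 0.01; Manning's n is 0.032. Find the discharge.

Flow area A = b·y = 6.12 × 7.56 = 46.27 m². Wetted perimeter P = b + 2y = 6.12 + 2×7.56 = 21.24 m.
Hydraulic radius R = A/P = 46.27/21.24 = 2.178 m.
Manning's equation: Q = (1/n) A R^(2/3) S^(1/2) = (1/0.032) × 46.27 × 2.178^(2/3) × 0.01^(1/2) = 243 m³/s.

Q = 243 m³/s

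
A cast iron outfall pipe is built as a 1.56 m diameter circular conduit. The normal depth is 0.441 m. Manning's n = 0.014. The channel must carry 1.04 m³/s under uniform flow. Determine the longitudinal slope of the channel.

S = 0.00669

For a circular section of diameter D = 1.56 m at depth y = 0.441 m, the central angle is θ = 2 arccos(1 − 2y/D) = 2.242 rad. Then A = (D²/8)(θ − sin θ) = 0.444 m² and P = Dθ/2 = 1.749 m.
Hydraulic radius R = A/P = 0.444/1.749 = 0.2538 m.
From Manning's equation, S = [nQ / (1 A R^(2/3))]² = [0.014 × 1.04 / (1 × 0.444 × 0.2538^(2/3))]² = 0.00669.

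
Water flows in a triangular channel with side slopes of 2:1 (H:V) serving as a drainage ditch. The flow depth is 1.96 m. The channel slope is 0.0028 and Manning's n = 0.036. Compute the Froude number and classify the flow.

For a triangular section with side slope z = 2: A = zy² = 2×1.96² = 7.683 m²; P = 2y√(1+z²) = 2×1.96×2.236 = 8.765 m.
Hydraulic radius R = A/P = 7.683/8.765 = 0.8765 m.
V = (1/n) R^(2/3) √S = (1/0.036) × 0.8765^(2/3) × √0.0028 = 1.346 m/s. Hydraulic depth D_h = A/T = 7.683/7.84 = 0.98 m.
Froude number Fr = V/√(g·D_h) = 1.346/√(9.81×0.98) = 0.434, which is less than 1, so the flow is subcritical.

subcritical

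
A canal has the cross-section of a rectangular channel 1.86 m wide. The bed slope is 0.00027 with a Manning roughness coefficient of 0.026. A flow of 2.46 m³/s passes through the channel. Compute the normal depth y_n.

Manning's equation rearranged: A R^(2/3) = nQ / (1·√S) = 0.026 × 2.46 / (√0.00027) = 3.892.
Try y = 2.97 m: A R^(2/3) = 4.389 — too large.
Try y = 2.38 m: A R^(2/3) = 3.385 — too small.
Try y = 2.68 m: A R^(2/3) = 3.894 — close enough.

y_n = 2.68 m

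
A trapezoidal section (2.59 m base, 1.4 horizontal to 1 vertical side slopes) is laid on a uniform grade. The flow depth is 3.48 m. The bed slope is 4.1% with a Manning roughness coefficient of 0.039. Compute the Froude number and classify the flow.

supercritical

With bottom width b = 2.59 m and side slope z = 1.4: A = (b + zy)y = (2.59 + 1.4×3.48)×3.48 = 25.97 m²; P = b + 2y√(1+z²) = 2.59 + 2×3.48×1.72 = 14.56 m.
Hydraulic radius R = A/P = 25.97/14.56 = 1.783 m.
V = (1/n) R^(2/3) √S = (1/0.039) × 1.783^(2/3) × √0.041 = 7.634 m/s. Hydraulic depth D_h = A/T = 25.97/12.33 = 2.105 m.
Froude number Fr = V/√(g·D_h) = 7.634/√(9.81×2.105) = 1.68, which is greater than 1, so the flow is supercritical.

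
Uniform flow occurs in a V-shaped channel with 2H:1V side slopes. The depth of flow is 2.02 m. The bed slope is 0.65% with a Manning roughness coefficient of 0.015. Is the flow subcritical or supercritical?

supercritical

For a triangular section with side slope z = 2: A = zy² = 2×2.02² = 8.161 m²; P = 2y√(1+z²) = 2×2.02×2.236 = 9.034 m.
Hydraulic radius R = A/P = 8.161/9.034 = 0.9034 m.
V = (1/n) R^(2/3) √S = (1/0.015) × 0.9034^(2/3) × √0.0065 = 5.023 m/s. Hydraulic depth D_h = A/T = 8.161/8.08 = 1.01 m.
Froude number Fr = V/√(g·D_h) = 5.023/√(9.81×1.01) = 1.6, which is greater than 1, so the flow is supercritical.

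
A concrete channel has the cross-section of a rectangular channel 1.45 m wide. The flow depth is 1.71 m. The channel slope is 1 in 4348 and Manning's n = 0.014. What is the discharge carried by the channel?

Q = 1.71 m³/s

Flow area A = b·y = 1.45 × 1.71 = 2.479 m². Wetted perimeter P = b + 2y = 1.45 + 2×1.71 = 4.87 m.
Hydraulic radius R = A/P = 2.479/4.87 = 0.5091 m.
Manning's equation: Q = (1/n) A R^(2/3) S^(1/2) = (1/0.014) × 2.479 × 0.5091^(2/3) × 0.00023^(1/2) = 1.71 m³/s.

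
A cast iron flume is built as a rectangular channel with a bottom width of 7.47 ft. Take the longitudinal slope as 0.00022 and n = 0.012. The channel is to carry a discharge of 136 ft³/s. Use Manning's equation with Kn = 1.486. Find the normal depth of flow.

Manning's equation rearranged: A R^(2/3) = nQ / (1.486·√S) = 0.012 × 136 / (1.486 × √0.00022) = 74.04.
Trying y = 4.48 ft: A R^(2/3) = 53.77 — short.
Trying y = 6.67 ft: A R^(2/3) = 89.17 — over.
Trying y = 5.75 ft: A R^(2/3) = 74.06 — close enough.

y_n = 5.75 ft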